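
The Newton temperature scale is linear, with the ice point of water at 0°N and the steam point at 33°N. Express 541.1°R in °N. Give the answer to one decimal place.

First in Celsius: (541.1 - 491.67) × 5/9 = 27.4611°C.
Linearly onto the Newton scale: 0 + (27.4611 / 100) × (33 - 0) = 9.1°N.

9.1°N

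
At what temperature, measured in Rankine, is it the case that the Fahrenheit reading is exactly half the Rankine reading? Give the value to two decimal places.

Let R be the Rankine reading. The Fahrenheit reading is F = 1·R - 459.67.
Require F = 0.5·R: 1·R - 459.67 = 0.5·R.
(0.5)·R = 459.67  ⇒  R = 919.34.

919.34°R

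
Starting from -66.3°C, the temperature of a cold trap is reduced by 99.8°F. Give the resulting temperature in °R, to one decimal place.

272.5°R

The 99.8°F change is an interval, so only the factor 5/9 applies: -99.8 × 5/9 = -55.4444°C.
Final Celsius temperature: -66.3000 - 55.4444 = -121.7444°C.
In Rankine: -121.7444 × 1.8 + 491.67 = 272.5°R.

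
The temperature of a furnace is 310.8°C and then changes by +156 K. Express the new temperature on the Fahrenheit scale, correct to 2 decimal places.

872.24°F

The 156 K change is an interval; Kelvin and Celsius degrees are the same size, so ΔC = +156°C.
Final Celsius temperature: 310.8000 + 156.0000 = 466.8000°C.
In Fahrenheit: 466.8000 × 1.8 + 32 = 872.24°F.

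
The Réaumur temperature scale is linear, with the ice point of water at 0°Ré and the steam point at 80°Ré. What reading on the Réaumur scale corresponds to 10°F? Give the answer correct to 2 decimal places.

-9.78°Ré

First in Celsius: (10 - 32) × 5/9 = -12.2222°C.
Linearly onto the Réaumur scale: 0 + (-12.2222 / 100) × (80 - 0) = -9.78°Ré.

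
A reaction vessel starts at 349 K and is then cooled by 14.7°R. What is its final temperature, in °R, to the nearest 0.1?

Initial temperature in Celsius: 349 - 273.15 = 75.8500°C.
The 14.7°R change is an interval, so only the factor 5/9 applies: -14.7 × 5/9 = -8.1667°C.
Final Celsius temperature: 75.8500 - 8.1667 = 67.6833°C.
In Rankine: 67.6833 × 1.8 + 491.67 = 613.5°R.

613.5°R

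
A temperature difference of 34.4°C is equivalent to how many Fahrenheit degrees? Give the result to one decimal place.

61.9°F

For a temperature interval the offset drops out; only the factor 1.8 applies.
34.4 × 1.8 = 61.9.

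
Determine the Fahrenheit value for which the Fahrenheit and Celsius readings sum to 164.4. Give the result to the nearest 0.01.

117.11°F

Let F be the Fahrenheit reading. The Celsius reading is C = 5/9·F - 17.7778.
Require F + C = 164.4: (14/9)·F - 17.7778 = 164.4.
F = (164.4 + 17.7778) / (14/9) = 117.11.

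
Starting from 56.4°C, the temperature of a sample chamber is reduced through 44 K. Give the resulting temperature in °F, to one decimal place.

54.3°F

The 44 K change is an interval; Kelvin and Celsius degrees are the same size, so ΔC = -44°C.
Final Celsius temperature: 56.4000 - 44.0000 = 12.4000°C.
In Fahrenheit: 12.4000 × 1.8 + 32 = 54.3°F.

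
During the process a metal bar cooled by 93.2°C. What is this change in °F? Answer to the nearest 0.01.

167.76°F

An interval of 1°C corresponds to 1.8°F.
93.2 × 1.8 = 167.76.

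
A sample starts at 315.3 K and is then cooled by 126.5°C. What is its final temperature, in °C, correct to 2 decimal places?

-84.35°C

Initial temperature in Celsius: 315.3 - 273.15 = 42.1500°C.
Final Celsius temperature: 42.1500 - 126.5000 = -84.3500°C.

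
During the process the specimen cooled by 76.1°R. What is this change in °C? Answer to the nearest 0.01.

Only the scale ratio 5/9 matters for a change in temperature.
76.1 × 5/9 = 42.28.

42.28°C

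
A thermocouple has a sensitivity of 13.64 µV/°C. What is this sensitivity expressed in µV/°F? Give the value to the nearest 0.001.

7.578 µV/°F

Since only a temperature interval is involved, the additive offset between the scales drops out.
A change of 1°F is a change of 5/9°C, so per °F the value is 13.64 × 5/9 = 7.578.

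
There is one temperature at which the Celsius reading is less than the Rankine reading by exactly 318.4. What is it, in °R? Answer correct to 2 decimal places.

101.81°R

Let R be the Rankine reading. The Celsius reading is C = 5/9·R - 273.15.
Require C - R = -318.4: (-4/9)·R - 273.15 = -318.4.
R = (-318.4 + 273.15) / (-4/9) = 101.81.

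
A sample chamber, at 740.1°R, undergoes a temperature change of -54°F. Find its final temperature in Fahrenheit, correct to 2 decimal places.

226.43°F

Initial temperature in Celsius: (740.1 - 491.67) × 5/9 = 138.0167°C.
The 54°F change is an interval, so only the factor 5/9 applies: -54 × 5/9 = -30.0000°C.
Final Celsius temperature: 138.0167 - 30.0000 = 108.0167°C.
In Fahrenheit: 108.0167 × 1.8 + 32 = 226.43°F.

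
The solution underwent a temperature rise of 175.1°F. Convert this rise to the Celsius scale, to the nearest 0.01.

Only the scale ratio 5/9 matters for a change in temperature.
175.1 × 5/9 = 97.28.

97.28°C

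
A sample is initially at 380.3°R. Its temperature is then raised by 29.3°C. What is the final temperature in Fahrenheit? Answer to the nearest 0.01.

-26.63°F

Initial temperature in Celsius: (380.3 - 491.67) × 5/9 = -61.8722°C.
Final Celsius temperature: -61.8722 + 29.3000 = -32.5722°C.
In Fahrenheit: -32.5722 × 1.8 + 32 = -26.63°F.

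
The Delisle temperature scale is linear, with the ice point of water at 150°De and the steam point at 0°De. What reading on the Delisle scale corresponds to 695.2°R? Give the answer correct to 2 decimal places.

-19.61°De

First in Celsius: (695.2 - 491.67) × 5/9 = 113.0722°C.
Linearly onto the Delisle scale: 150 + (113.0722 / 100) × (0 - 150) = -19.61°De.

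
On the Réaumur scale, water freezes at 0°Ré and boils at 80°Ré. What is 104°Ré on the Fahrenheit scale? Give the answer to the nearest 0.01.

Linear interpolation between the fixed points: C = (104 - 0) × 100 / (80 - 0) = 130.0000°C.
Then 130.0000 × 1.8 + 32 = 266.00°F.

266.00°F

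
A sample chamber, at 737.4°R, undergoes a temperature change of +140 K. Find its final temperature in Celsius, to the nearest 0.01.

Initial temperature in Celsius: (737.4 - 491.67) × 5/9 = 136.5167°C.
The 140 K change is an interval; Kelvin and Celsius degrees are the same size, so ΔC = +140°C.
Final Celsius temperature: 136.5167 + 140.0000 = 276.5167°C.

276.52°C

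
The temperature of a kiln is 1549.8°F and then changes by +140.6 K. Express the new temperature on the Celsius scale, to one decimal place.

983.8°C

Initial temperature in Celsius: (1549.8 - 32) × 5/9 = 843.2222°C.
The 140.6 K change is an interval; Kelvin and Celsius degrees are the same size, so ΔC = +140.6°C.
Final Celsius temperature: 843.2222 + 140.6000 = 983.8222°C.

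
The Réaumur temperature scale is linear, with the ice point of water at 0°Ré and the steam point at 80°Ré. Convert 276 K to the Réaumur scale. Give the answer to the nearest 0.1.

First in Celsius: 276 - 273.15 = 2.8500°C.
Linearly onto the Réaumur scale: 0 + (2.8500 / 100) × (80 - 0) = 2.3°Ré.

2.3°Ré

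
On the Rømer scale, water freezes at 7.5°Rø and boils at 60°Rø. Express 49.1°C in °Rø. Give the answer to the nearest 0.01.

Linearly onto the Rømer scale: 7.5 + (49.1000 / 100) × (60 - 7.5) = 33.28°Rø.

33.28°Rø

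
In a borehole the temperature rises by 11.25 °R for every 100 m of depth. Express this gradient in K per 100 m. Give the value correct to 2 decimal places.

6.25 K/100 m

Since only a temperature interval is involved, the additive offset between the scales drops out.
A change of 1°R is a change of 5/9 K, so 11.25 × 5/9 = 6.25.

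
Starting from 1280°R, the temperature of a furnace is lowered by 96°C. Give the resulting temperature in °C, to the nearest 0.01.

Initial temperature in Celsius: (1280 - 491.67) × 5/9 = 437.9611°C.
Final Celsius temperature: 437.9611 - 96.0000 = 341.9611°C.

341.96°C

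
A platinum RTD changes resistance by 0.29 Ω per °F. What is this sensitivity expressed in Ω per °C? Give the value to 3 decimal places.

0.522 Ω per °C

Since only a temperature interval is involved, the additive offset between the scales drops out.
A change of 1°C is a change of 1.8°F, so per °C the value is 0.29 × 1.8 = 0.522.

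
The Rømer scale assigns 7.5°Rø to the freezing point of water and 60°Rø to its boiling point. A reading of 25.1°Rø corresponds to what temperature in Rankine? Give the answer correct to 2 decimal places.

552.01°R

Linear interpolation between the fixed points: C = (25.1 - 7.5) × 100 / (60 - 7.5) = 33.5238°C.
Then 33.5238 × 1.8 + 491.67 = 552.01°R.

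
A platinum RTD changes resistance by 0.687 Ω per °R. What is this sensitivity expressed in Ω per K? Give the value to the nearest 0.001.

Since only a temperature interval is involved, the additive offset between the scales drops out.
A change of 1 K is a change of 1.8°R, so per K the value is 0.687 × 1.8 = 1.237.

1.237 Ω per K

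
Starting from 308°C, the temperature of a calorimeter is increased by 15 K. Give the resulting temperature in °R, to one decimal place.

The 15 K change is an interval; Kelvin and Celsius degrees are the same size, so ΔC = +15°C.
Final Celsius temperature: 308.0000 + 15.0000 = 323.0000°C.
In Rankine: 323.0000 × 1.8 + 491.67 = 1073.1°R.

1073.1°R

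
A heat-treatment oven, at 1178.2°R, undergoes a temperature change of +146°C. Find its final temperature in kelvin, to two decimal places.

800.56 K

Initial temperature in Celsius: (1178.2 - 491.67) × 5/9 = 381.4056°C.
Final Celsius temperature: 381.4056 + 146.0000 = 527.4056°C.
In kelvin: 527.4056 + 273.15 = 800.56 K.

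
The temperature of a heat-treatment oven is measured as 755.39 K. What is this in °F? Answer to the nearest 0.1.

900.0°F

In Celsius: 755.39 - 273.15 = 482.2400°C.
In Fahrenheit: 482.2400 × 1.8 + 32 = 900.0°F.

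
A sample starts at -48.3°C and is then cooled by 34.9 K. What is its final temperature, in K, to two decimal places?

The 34.9 K change is an interval; Kelvin and Celsius degrees are the same size, so ΔC = -34.9°C.
Final Celsius temperature: -48.3000 - 34.9000 = -83.2000°C.
In kelvin: -83.2000 + 273.15 = 189.95 K.

189.95 K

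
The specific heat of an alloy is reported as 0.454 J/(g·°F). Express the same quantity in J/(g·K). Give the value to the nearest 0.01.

The quantity depends on a temperature interval, so only the ratio of degree sizes applies; the offset between the scales is irrelevant.
A change of 1 K is a change of 1.8°F, so per K the value is 0.454 × 1.8 = 0.82.

0.82 J/(g·K)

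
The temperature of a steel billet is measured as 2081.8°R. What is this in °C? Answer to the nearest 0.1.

In Celsius: (2081.8 - 491.67) × 5/9 = 883.4056°C.

883.4°C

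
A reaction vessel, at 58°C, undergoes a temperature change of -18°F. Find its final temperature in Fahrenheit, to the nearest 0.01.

118.40°F

The 18°F change is an interval, so only the factor 5/9 applies: -18 × 5/9 = -10.0000°C.
Final Celsius temperature: 58.0000 - 10.0000 = 48.0000°C.
In Fahrenheit: 48.0000 × 1.8 + 32 = 118.40°F.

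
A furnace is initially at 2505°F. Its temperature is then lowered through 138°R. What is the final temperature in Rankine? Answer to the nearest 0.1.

Initial temperature in Celsius: (2505 - 32) × 5/9 = 1373.8889°C.
The 138°R change is an interval, so only the factor 5/9 applies: -138 × 5/9 = -76.6667°C.
Final Celsius temperature: 1373.8889 - 76.6667 = 1297.2222°C.
In Rankine: 1297.2222 × 1.8 + 491.67 = 2826.7°R.

2826.7°R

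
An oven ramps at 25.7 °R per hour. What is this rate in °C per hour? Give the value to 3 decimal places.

14.278 °C/hour

Since only a temperature interval is involved, the additive offset between the scales drops out.
A change of 1°R is a change of 5/9°C, so 25.7 × 5/9 = 14.278.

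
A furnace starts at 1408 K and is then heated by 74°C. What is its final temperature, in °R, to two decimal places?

2667.60°R

Initial temperature in Celsius: 1408 - 273.15 = 1134.8500°C.
Final Celsius temperature: 1134.8500 + 74.0000 = 1208.8500°C.
In Rankine: 1208.8500 × 1.8 + 491.67 = 2667.60°R.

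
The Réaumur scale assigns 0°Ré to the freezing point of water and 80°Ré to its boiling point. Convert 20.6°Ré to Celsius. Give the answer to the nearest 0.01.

25.75°C

Linear interpolation between the fixed points: C = (20.6 - 0) × 100 / (80 - 0) = 25.7500°C.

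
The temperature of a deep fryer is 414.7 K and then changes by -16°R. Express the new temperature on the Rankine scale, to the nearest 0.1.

Initial temperature in Celsius: 414.7 - 273.15 = 141.5500°C.
The 16°R change is an interval, so only the factor 5/9 applies: -16 × 5/9 = -8.8889°C.
Final Celsius temperature: 141.5500 - 8.8889 = 132.6611°C.
In Rankine: 132.6611 × 1.8 + 491.67 = 730.5°R.

730.5°R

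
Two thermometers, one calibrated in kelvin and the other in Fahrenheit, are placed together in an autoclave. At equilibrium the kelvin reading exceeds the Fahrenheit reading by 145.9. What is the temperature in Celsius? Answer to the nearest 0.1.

119.1°C

Let x be the kelvin reading; then the Fahrenheit reading is 1.8·x - 459.67.
(1.8·x - 459.67) - x = -145.9  ⇒  (0.8)·x = 313.77  ⇒  x = 392.2125 K.
In Celsius: 392.2125 - 273.15 = 119.1°C.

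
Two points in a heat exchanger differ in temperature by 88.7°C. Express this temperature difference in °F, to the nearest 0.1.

An interval of 1°C corresponds to 1.8°F.
88.7 × 1.8 = 159.7.

159.7°F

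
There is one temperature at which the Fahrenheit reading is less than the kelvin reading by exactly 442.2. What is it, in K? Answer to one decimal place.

21.8 K

Let K be the kelvin reading. The Fahrenheit reading is F = 1.8·K - 459.67.
Require F - K = -442.2: (0.8)·K - 459.67 = -442.2.
K = (-442.2 + 459.67) / (0.8) = 21.8.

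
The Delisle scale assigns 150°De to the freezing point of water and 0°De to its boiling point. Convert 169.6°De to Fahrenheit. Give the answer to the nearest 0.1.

8.5°F

Linear interpolation between the fixed points: C = (169.6 - 150) × 100 / (0 - 150) = -13.0667°C.
Then -13.0667 × 1.8 + 32 = 8.5°F.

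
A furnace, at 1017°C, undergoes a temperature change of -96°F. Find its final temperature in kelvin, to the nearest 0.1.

1236.8 K

The 96°F change is an interval, so only the factor 5/9 applies: -96 × 5/9 = -53.3333°C.
Final Celsius temperature: 1017.0000 - 53.3333 = 963.6667°C.
In kelvin: 963.6667 + 273.15 = 1236.8 K.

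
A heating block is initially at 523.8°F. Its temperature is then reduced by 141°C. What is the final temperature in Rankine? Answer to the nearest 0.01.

Initial temperature in Celsius: (523.8 - 32) × 5/9 = 273.2222°C.
Final Celsius temperature: 273.2222 - 141.0000 = 132.2222°C.
In Rankine: 132.2222 × 1.8 + 491.67 = 729.67°R.

729.67°R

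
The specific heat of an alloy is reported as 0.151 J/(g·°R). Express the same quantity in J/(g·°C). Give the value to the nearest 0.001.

0.272 J/(g·°C)

The quantity depends on a temperature interval, so only the ratio of degree sizes applies; the offset between the scales is irrelevant.
A change of 1°C is a change of 1.8°R, so per °C the value is 0.151 × 1.8 = 0.272.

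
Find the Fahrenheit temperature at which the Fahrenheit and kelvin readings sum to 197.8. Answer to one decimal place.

Let F be the Fahrenheit reading. The kelvin reading is K = 5/9·F + 255.372.
Require F + K = 197.8: (14/9)·F + 255.372 = 197.8.
F = (197.8 - 255.372) / (14/9) = -37.0.

-37.0°F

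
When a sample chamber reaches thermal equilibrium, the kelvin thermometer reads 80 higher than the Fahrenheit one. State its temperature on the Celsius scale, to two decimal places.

201.44°C

Let x be the Fahrenheit reading; then the kelvin reading is 5/9·x + 255.372.
(5/9·x + 255.372) - x = 80  ⇒  (-4/9)·x = -175.372  ⇒  x = 394.5875°F.
In Celsius: (394.5875 - 32) × 5/9 = 201.44°C.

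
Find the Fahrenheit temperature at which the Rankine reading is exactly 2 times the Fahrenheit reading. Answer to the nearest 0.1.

459.7°F

Let F be the Fahrenheit reading. The Rankine reading is R = 1·F + 459.67.
Require R = 2·F: 1·F + 459.67 = 2·F.
(-1)·F = -459.67  ⇒  F = 459.7.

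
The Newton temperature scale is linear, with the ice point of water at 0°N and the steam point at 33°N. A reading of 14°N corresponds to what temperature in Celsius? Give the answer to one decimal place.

Linear interpolation between the fixed points: C = (14 - 0) × 100 / (33 - 0) = 42.4242°C.

42.4°C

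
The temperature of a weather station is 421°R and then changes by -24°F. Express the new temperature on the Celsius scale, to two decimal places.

Initial temperature in Celsius: (421 - 491.67) × 5/9 = -39.2611°C.
The 24°F change is an interval, so only the factor 5/9 applies: -24 × 5/9 = -13.3333°C.
Final Celsius temperature: -39.2611 - 13.3333 = -52.5944°C.

-52.59°C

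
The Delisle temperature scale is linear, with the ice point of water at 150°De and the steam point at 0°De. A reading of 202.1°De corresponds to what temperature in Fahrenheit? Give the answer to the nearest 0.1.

-30.5°F

Linear interpolation between the fixed points: C = (202.1 - 150) × 100 / (0 - 150) = -34.7333°C.
Then -34.7333 × 1.8 + 32 = -30.5°F.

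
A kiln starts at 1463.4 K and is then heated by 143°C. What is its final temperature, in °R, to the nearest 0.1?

2891.5°R

Initial temperature in Celsius: 1463.4 - 273.15 = 1190.2500°C.
Final Celsius temperature: 1190.2500 + 143.0000 = 1333.2500°C.
In Rankine: 1333.2500 × 1.8 + 491.67 = 2891.5°R.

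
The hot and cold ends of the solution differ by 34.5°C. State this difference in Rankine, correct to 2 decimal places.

62.10°R

An interval of 1°C corresponds to 1.8°R.
34.5 × 1.8 = 62.10.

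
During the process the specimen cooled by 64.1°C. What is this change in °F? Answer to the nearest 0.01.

115.38°F

Only the scale ratio 1.8 matters for a change in temperature.
64.1 × 1.8 = 115.38.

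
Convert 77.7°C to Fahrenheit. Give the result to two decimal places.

In Fahrenheit: 77.7000 × 1.8 + 32 = 171.86°F.

171.86°F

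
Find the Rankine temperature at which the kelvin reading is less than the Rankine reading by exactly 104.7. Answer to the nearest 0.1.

Let R be the Rankine reading. The kelvin reading is K = 5/9·R.
Require K - R = -104.7: (-4/9)·R = -104.7.
R = (-104.7) / (-4/9) = 235.6.

235.6°R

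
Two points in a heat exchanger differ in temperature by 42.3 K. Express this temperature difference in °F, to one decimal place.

76.1°F

Only the scale ratio 1.8 matters for a change in temperature.
42.3 × 1.8 = 76.1.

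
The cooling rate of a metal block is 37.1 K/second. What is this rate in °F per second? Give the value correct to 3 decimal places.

Since only a temperature interval is involved, the additive offset between the scales drops out.
A change of 1 K is a change of 1.8°F, so 37.1 × 1.8 = 66.780.

66.780 °F/second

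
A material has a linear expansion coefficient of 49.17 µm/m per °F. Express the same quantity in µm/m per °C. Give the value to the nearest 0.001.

Since only a temperature interval is involved, the additive offset between the scales drops out.
A change of 1°C is a change of 1.8°F, so per °C the value is 49.17 × 1.8 = 88.506.

88.506 µm/m per °C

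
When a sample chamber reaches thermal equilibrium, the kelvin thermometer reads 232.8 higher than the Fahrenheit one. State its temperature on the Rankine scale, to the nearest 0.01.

Let x be the Fahrenheit reading; then the kelvin reading is 5/9·x + 255.372.
(5/9·x + 255.372) - x = 232.8  ⇒  (-4/9)·x = -22.5722  ⇒  x = 50.7875°F.
In Celsius: (50.7875 - 32) × 5/9 = 10.4375°C.
In Rankine: 10.4375 × 1.8 + 491.67 = 510.46°R.

510.46°R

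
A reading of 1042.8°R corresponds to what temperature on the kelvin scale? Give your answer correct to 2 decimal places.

579.33 K

In Celsius: (1042.8 - 491.67) × 5/9 = 306.1833°C.
In kelvin: 306.1833 + 273.15 = 579.33 K.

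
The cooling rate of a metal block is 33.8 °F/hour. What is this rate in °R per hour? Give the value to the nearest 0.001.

The quantity depends on a temperature interval, so only the ratio of degree sizes applies; the offset between the scales is irrelevant.
A change of 1°F is a change of 1°R, so 33.8 × 1 = 33.800.

33.800 °R/hour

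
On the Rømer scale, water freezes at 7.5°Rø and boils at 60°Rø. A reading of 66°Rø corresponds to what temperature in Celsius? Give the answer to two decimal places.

Linear interpolation between the fixed points: C = (66 - 7.5) × 100 / (60 - 7.5) = 111.4286°C.

111.43°C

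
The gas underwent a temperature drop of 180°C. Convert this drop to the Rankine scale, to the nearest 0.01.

324.00°R

Only the scale ratio 1.8 matters for a change in temperature.
180 × 1.8 = 324.00.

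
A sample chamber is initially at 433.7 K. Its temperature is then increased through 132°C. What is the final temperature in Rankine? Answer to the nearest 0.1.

1018.3°R

Initial temperature in Celsius: 433.7 - 273.15 = 160.5500°C.
Final Celsius temperature: 160.5500 + 132.0000 = 292.5500°C.
In Rankine: 292.5500 × 1.8 + 491.67 = 1018.3°R.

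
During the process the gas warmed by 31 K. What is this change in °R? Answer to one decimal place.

55.8°R

Only the scale ratio 1.8 matters for a change in temperature.
31 × 1.8 = 55.8.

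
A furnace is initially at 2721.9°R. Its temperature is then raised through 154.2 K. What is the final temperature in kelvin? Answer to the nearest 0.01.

1666.37 K

Initial temperature in Celsius: (2721.9 - 491.67) × 5/9 = 1239.0167°C.
The 154.2 K change is an interval; Kelvin and Celsius degrees are the same size, so ΔC = +154.2°C.
Final Celsius temperature: 1239.0167 + 154.2000 = 1393.2167°C.
In kelvin: 1393.2167 + 273.15 = 1666.37 K.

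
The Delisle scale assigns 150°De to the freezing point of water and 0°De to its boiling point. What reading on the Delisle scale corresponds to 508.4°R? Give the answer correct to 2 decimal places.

First in Celsius: (508.4 - 491.67) × 5/9 = 9.2944°C.
Linearly onto the Delisle scale: 150 + (9.2944 / 100) × (0 - 150) = 136.06°De.

136.06°De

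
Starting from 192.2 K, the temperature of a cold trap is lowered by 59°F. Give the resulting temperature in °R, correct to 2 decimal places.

286.96°R

Initial temperature in Celsius: 192.2 - 273.15 = -80.9500°C.
The 59°F change is an interval, so only the factor 5/9 applies: -59 × 5/9 = -32.7778°C.
Final Celsius temperature: -80.9500 - 32.7778 = -113.7278°C.
In Rankine: -113.7278 × 1.8 + 491.67 = 286.96°R.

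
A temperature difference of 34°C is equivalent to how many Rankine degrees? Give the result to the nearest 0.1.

61.2°R

Only the scale ratio 1.8 matters for a change in temperature.
34 × 1.8 = 61.2.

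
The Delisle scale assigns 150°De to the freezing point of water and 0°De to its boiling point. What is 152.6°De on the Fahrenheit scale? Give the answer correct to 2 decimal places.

28.88°F

Linear interpolation between the fixed points: C = (152.6 - 150) × 100 / (0 - 150) = -1.7333°C.
Then -1.7333 × 1.8 + 32 = 28.88°F.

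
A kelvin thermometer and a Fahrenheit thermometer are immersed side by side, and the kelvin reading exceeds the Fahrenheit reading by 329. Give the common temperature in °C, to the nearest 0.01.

Let x be the kelvin reading; then the Fahrenheit reading is 1.8·x - 459.67.
(1.8·x - 459.67) - x = -329  ⇒  (0.8)·x = 130.67  ⇒  x = 163.3375 K.
In Celsius: 163.3375 - 273.15 = -109.81°C.

-109.81°C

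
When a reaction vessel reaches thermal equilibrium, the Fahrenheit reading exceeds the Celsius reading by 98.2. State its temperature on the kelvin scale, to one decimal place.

Let x be the Fahrenheit reading; then the Celsius reading is 5/9·x - 17.7778.
(5/9·x - 17.7778) - x = -98.2  ⇒  (-4/9)·x = -80.4222  ⇒  x = 180.9500°F.
In Celsius: (180.95 - 32) × 5/9 = 82.7500°C.
In kelvin: 82.7500 + 273.15 = 355.9 K.

355.9 K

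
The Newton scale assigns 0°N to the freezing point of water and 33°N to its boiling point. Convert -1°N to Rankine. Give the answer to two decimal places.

Linear interpolation between the fixed points: C = (-1 - 0) × 100 / (33 - 0) = -3.0303°C.
Then -3.0303 × 1.8 + 491.67 = 486.22°R.

486.22°R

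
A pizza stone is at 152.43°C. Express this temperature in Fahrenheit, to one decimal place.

306.4°F

In Fahrenheit: 152.4300 × 1.8 + 32 = 306.4°F.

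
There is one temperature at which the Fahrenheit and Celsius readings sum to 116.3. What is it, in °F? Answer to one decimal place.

Let F be the Fahrenheit reading. The Celsius reading is C = 5/9·F - 17.7778.
Require F + C = 116.3: (14/9)·F - 17.7778 = 116.3.
F = (116.3 + 17.7778) / (14/9) = 86.2.

86.2°F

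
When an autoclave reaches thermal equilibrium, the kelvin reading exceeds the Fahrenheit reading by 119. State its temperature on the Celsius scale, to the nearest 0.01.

Let x be the Fahrenheit reading; then the kelvin reading is 5/9·x + 255.372.
(5/9·x + 255.372) - x = 119  ⇒  (-4/9)·x = -136.372  ⇒  x = 306.8375°F.
In Celsius: (306.8375 - 32) × 5/9 = 152.69°C.

152.69°C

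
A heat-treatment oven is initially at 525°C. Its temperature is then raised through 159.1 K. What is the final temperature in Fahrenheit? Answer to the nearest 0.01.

1263.38°F

The 159.1 K change is an interval; Kelvin and Celsius degrees are the same size, so ΔC = +159.1°C.
Final Celsius temperature: 525.0000 + 159.1000 = 684.1000°C.
In Fahrenheit: 684.1000 × 1.8 + 32 = 1263.38°F.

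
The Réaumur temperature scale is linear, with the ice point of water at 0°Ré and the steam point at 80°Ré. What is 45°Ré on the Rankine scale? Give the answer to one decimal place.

592.9°R

Linear interpolation between the fixed points: C = (45 - 0) × 100 / (80 - 0) = 56.2500°C.
Then 56.2500 × 1.8 + 491.67 = 592.9°R.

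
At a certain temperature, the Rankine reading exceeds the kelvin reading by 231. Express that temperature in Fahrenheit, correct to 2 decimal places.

60.08°F

Let x be the kelvin reading; then the Rankine reading is 1.8·x.
(1.8·x) - x = 231  ⇒  (0.8)·x = 231  ⇒  x = 288.7500 K.
In Celsius: 288.75 - 273.15 = 15.6000°C.
In Fahrenheit: 15.6000 × 1.8 + 32 = 60.08°F.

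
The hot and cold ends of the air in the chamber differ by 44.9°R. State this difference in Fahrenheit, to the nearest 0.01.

Rankine and Fahrenheit degrees are the same size, so the interval is unchanged: 44.90.

44.90°F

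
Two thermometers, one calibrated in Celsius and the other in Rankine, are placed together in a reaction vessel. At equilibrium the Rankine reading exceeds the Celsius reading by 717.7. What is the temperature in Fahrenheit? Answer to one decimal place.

540.6°F

Let x be the Celsius reading; then the Rankine reading is 1.8·x + 491.67.
(1.8·x + 491.67) - x = 717.7  ⇒  (0.8)·x = 226.03  ⇒  x = 282.5375°C.
In Fahrenheit: 282.5375 × 1.8 + 32 = 540.6°F.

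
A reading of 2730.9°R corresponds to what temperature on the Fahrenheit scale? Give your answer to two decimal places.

In Celsius: (2730.9 - 491.67) × 5/9 = 1244.0167°C.
In Fahrenheit: 1244.0167 × 1.8 + 32 = 2271.23°F.

2271.23°F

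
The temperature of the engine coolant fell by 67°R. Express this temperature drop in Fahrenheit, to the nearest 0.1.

Rankine and Fahrenheit degrees are the same size, so the interval is unchanged: 67.0.

67.0°F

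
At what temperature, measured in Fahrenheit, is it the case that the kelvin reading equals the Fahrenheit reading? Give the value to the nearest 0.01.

Let F be the Fahrenheit reading. The kelvin reading is K = 5/9·F + 255.372.
Set K = F: 5/9·F + 255.372 = F.
(-4/9)·F = -255.372  ⇒  F = 574.59.

574.59°F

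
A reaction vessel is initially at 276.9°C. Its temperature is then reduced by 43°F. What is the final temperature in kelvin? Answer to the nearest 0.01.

526.16 K

The 43°F change is an interval, so only the factor 5/9 applies: -43 × 5/9 = -23.8889°C.
Final Celsius temperature: 276.9000 - 23.8889 = 253.0111°C.
In kelvin: 253.0111 + 273.15 = 526.16 K.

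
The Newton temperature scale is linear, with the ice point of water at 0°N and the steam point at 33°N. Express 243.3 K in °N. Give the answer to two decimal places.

-9.85°N

First in Celsius: 243.3 - 273.15 = -29.8500°C.
Linearly onto the Newton scale: 0 + (-29.8500 / 100) × (33 - 0) = -9.85°N.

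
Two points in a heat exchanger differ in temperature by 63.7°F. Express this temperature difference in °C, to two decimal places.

35.39°C

For a temperature interval the offset drops out; only the factor 5/9 applies.
63.7 × 5/9 = 35.39.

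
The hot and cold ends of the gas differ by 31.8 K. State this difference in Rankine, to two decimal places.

For a temperature interval the offset drops out; only the factor 1.8 applies.
31.8 × 1.8 = 57.24.

57.24°R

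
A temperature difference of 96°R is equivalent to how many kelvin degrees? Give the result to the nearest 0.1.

An interval of 1°R corresponds to 5/9 K.
96 × 5/9 = 53.3.

53.3 K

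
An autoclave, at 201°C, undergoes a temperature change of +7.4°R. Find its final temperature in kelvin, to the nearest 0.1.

The 7.4°R change is an interval, so only the factor 5/9 applies: +7.4 × 5/9 = +4.1111°C.
Final Celsius temperature: 201.0000 + 4.1111 = 205.1111°C.
In kelvin: 205.1111 + 273.15 = 478.3 K.

478.3 K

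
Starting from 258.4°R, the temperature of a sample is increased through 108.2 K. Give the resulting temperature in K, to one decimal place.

251.8 K

Initial temperature in Celsius: (258.4 - 491.67) × 5/9 = -129.5944°C.
The 108.2 K change is an interval; Kelvin and Celsius degrees are the same size, so ΔC = +108.2°C.
Final Celsius temperature: -129.5944 + 108.2000 = -21.3944°C.
In kelvin: -21.3944 + 273.15 = 251.8 K.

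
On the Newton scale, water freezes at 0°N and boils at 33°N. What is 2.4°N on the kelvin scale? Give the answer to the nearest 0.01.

280.42 K

Linear interpolation between the fixed points: C = (2.4 - 0) × 100 / (33 - 0) = 7.2727°C.
Then 7.2727 + 273.15 = 280.42 K.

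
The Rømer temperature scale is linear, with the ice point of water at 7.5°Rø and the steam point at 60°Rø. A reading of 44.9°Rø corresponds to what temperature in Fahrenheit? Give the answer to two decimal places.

Linear interpolation between the fixed points: C = (44.9 - 7.5) × 100 / (60 - 7.5) = 71.2381°C.
Then 71.2381 × 1.8 + 32 = 160.23°F.

160.23°F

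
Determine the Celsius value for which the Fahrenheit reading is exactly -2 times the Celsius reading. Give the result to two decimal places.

-8.42°C

Let C be the Celsius reading. The Fahrenheit reading is F = 1.8·C + 32.
Require F = -2·C: 1.8·C + 32 = -2·C.
(3.8)·C = -32  ⇒  C = -8.42.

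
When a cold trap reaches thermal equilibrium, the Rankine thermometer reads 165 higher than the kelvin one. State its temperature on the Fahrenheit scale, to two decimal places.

-88.42°F

Let x be the kelvin reading; then the Rankine reading is 1.8·x.
(1.8·x) - x = 165  ⇒  (0.8)·x = 165  ⇒  x = 206.2500 K.
In Celsius: 206.25 - 273.15 = -66.9000°C.
In Fahrenheit: -66.9000 × 1.8 + 32 = -88.42°F.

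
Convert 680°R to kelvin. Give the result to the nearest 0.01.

377.78 K

In Celsius: (680 - 491.67) × 5/9 = 104.6278°C.
In kelvin: 104.6278 + 273.15 = 377.78 K.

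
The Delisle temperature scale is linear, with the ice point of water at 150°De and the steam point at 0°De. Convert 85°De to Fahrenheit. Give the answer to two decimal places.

110.00°F

Linear interpolation between the fixed points: C = (85 - 150) × 100 / (0 - 150) = 43.3333°C.
Then 43.3333 × 1.8 + 32 = 110.00°F.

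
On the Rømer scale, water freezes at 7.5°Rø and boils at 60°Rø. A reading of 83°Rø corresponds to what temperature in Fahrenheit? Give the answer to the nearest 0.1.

290.9°F

Linear interpolation between the fixed points: C = (83 - 7.5) × 100 / (60 - 7.5) = 143.8095°C.
Then 143.8095 × 1.8 + 32 = 290.9°F.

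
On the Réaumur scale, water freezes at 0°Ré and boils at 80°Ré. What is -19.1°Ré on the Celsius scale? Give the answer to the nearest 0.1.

Linear interpolation between the fixed points: C = (-19.1 - 0) × 100 / (80 - 0) = -23.8750°C.

-23.9°C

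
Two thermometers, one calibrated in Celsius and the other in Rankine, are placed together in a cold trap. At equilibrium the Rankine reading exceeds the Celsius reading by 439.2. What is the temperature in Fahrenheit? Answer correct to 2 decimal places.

-86.06°F

Let x be the Celsius reading; then the Rankine reading is 1.8·x + 491.67.
(1.8·x + 491.67) - x = 439.2  ⇒  (0.8)·x = -52.47  ⇒  x = -65.5875°C.
In Fahrenheit: -65.5875 × 1.8 + 32 = -86.06°F.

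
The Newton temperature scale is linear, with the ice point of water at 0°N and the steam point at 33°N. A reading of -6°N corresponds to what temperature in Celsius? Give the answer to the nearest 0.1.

Linear interpolation between the fixed points: C = (-6 - 0) × 100 / (33 - 0) = -18.1818°C.

-18.2°C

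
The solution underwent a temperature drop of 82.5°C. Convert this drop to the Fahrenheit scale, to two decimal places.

148.50°F

An interval of 1°C corresponds to 1.8°F.
82.5 × 1.8 = 148.50.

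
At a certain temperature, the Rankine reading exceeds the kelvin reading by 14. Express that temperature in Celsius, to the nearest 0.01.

-255.65°C

Let x be the Rankine reading; then the kelvin reading is 5/9·x.
(5/9·x) - x = -14  ⇒  (-4/9)·x = -14  ⇒  x = 31.5000°R.
In Celsius: (31.5 - 491.67) × 5/9 = -255.65°C.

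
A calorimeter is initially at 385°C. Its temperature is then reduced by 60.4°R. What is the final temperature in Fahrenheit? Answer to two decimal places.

The 60.4°R change is an interval, so only the factor 5/9 applies: -60.4 × 5/9 = -33.5556°C.
Final Celsius temperature: 385.0000 - 33.5556 = 351.4444°C.
In Fahrenheit: 351.4444 × 1.8 + 32 = 664.60°F.

664.60°F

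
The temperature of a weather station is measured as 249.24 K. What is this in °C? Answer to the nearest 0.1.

In Celsius: 249.24 - 273.15 = -23.9100°C.

-23.9°C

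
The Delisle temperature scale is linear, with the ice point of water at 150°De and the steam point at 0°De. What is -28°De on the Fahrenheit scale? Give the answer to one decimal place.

245.6°F

Linear interpolation between the fixed points: C = (-28 - 150) × 100 / (0 - 150) = 118.6667°C.
Then 118.6667 × 1.8 + 32 = 245.6°F.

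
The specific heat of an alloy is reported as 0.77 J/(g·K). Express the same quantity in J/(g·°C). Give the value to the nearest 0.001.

0.770 J/(g·°C)

The quantity depends on a temperature interval, so only the ratio of degree sizes applies; the offset between the scales is irrelevant.
A change of 1°C is a change of 1 K, so per °C the value is 0.77 × 1 = 0.770.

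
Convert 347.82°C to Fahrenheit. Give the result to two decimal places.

In Fahrenheit: 347.8200 × 1.8 + 32 = 658.08°F.

658.08°F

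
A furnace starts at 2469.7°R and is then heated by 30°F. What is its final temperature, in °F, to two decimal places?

Initial temperature in Celsius: (2469.7 - 491.67) × 5/9 = 1098.9056°C.
The 30°F change is an interval, so only the factor 5/9 applies: +30 × 5/9 = +16.6667°C.
Final Celsius temperature: 1098.9056 + 16.6667 = 1115.5722°C.
In Fahrenheit: 1115.5722 × 1.8 + 32 = 2040.03°F.

2040.03°F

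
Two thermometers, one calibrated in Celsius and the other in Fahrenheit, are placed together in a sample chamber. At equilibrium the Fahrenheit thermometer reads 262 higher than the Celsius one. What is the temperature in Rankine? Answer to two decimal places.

Let x be the Celsius reading; then the Fahrenheit reading is 1.8·x + 32.
(1.8·x + 32) - x = 262  ⇒  (0.8)·x = 230  ⇒  x = 287.5000°C.
In Rankine: 287.5000 × 1.8 + 491.67 = 1009.17°R.

1009.17°R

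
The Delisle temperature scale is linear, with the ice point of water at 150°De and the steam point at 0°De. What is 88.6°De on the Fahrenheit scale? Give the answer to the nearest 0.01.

105.68°F

Linear interpolation between the fixed points: C = (88.6 - 150) × 100 / (0 - 150) = 40.9333°C.
Then 40.9333 × 1.8 + 32 = 105.68°F.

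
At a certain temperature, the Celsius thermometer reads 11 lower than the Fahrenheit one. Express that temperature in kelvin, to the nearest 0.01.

Let x be the Fahrenheit reading; then the Celsius reading is 5/9·x - 17.7778.
(5/9·x - 17.7778) - x = -11  ⇒  (-4/9)·x = 61/9  ⇒  x = -15.2500°F.
In Celsius: (-15.25 - 32) × 5/9 = -26.2500°C.
In kelvin: -26.2500 + 273.15 = 246.90 K.

246.90 K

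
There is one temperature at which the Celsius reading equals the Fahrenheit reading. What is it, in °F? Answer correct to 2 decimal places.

Let F be the Fahrenheit reading. The Celsius reading is C = 5/9·F - 17.7778.
Set C = F: 5/9·F - 17.7778 = F.
(-4/9)·F = 17.7778  ⇒  F = -40.00.

-40.00°F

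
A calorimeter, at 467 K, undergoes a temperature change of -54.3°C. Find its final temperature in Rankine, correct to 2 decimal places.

Initial temperature in Celsius: 467 - 273.15 = 193.8500°C.
Final Celsius temperature: 193.8500 - 54.3000 = 139.5500°C.
In Rankine: 139.5500 × 1.8 + 491.67 = 742.86°R.

742.86°R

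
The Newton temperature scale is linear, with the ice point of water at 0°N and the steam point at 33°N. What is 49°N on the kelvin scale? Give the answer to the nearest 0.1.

421.6 K

Linear interpolation between the fixed points: C = (49 - 0) × 100 / (33 - 0) = 148.4848°C.
Then 148.4848 + 273.15 = 421.6 K.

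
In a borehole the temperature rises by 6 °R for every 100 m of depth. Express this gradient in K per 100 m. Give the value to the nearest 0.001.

The quantity depends on a temperature interval, so only the ratio of degree sizes applies; the offset between the scales is irrelevant.
A change of 1°R is a change of 5/9 K, so 6 × 5/9 = 3.333.

3.333 K/100 m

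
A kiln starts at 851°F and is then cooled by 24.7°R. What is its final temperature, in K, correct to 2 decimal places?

Initial temperature in Celsius: (851 - 32) × 5/9 = 455.0000°C.
The 24.7°R change is an interval, so only the factor 5/9 applies: -24.7 × 5/9 = -13.7222°C.
Final Celsius temperature: 455.0000 - 13.7222 = 441.2778°C.
In kelvin: 441.2778 + 273.15 = 714.43 K.

714.43 K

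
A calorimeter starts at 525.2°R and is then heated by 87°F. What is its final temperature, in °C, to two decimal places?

Initial temperature in Celsius: (525.2 - 491.67) × 5/9 = 18.6278°C.
The 87°F change is an interval, so only the factor 5/9 applies: +87 × 5/9 = +48.3333°C.
Final Celsius temperature: 18.6278 + 48.3333 = 66.9611°C.

66.96°C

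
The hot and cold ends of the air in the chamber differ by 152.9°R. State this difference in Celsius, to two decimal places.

Only the scale ratio 5/9 matters for a change in temperature.
152.9 × 5/9 = 84.94.

84.94°C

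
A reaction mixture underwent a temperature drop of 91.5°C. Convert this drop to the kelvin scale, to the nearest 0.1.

Celsius and kelvin degrees are the same size, so the interval is unchanged: 91.5.

91.5 K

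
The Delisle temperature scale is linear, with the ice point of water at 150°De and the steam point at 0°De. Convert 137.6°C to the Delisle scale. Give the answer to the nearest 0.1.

-56.4°De

Linearly onto the Delisle scale: 150 + (137.6000 / 100) × (0 - 150) = -56.4°De.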